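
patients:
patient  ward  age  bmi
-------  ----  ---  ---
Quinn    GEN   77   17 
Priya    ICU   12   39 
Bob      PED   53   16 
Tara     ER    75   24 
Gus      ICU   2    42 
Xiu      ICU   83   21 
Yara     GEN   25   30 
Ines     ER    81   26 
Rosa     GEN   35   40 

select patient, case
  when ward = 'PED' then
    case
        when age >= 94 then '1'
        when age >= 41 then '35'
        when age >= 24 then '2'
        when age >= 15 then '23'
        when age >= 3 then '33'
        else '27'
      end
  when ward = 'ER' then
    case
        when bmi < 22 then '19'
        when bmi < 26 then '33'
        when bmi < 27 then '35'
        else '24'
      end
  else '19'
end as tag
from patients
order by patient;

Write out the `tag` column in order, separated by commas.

35, 19, 35, 19, 19, 19, 33, 19, 19

patient=Bob: ward='PED' → inner[age >= 41] → 35
patient=Gus: ward='ICU' → outer ELSE → 19
patient=Ines: ward='ER' → inner[bmi < 27] → 35
patient=Priya: ward='ICU' → outer ELSE → 19
patient=Quinn: ward='GEN' → outer ELSE → 19
patient=Rosa: ward='GEN' → outer ELSE → 19
patient=Tara: ward='ER' → inner[bmi < 26] → 33
patient=Xiu: ward='ICU' → outer ELSE → 19
patient=Yara: ward='GEN' → outer ELSE → 19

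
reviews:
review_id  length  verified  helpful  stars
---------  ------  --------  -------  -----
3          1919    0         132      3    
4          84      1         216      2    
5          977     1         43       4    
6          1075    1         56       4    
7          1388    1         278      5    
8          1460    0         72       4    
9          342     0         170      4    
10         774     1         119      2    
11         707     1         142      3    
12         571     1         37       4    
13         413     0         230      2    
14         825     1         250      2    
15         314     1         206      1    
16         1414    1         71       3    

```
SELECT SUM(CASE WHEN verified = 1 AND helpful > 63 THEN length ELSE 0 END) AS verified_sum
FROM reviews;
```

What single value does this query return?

5506

review_id=3: ✗
review_id=4: ✓ → 84
review_id=5: ✗
review_id=6: ✗
review_id=7: ✓ → 1388
review_id=8: ✗
review_id=9: ✗
review_id=10: ✓ → 774
review_id=11: ✓ → 707
review_id=12: ✗
review_id=13: ✗
review_id=14: ✓ → 825
review_id=15: ✓ → 314
review_id=16: ✓ → 1414
verified_sum = 84 + 1388 + 774 + 707 + 825 + 314 + 1414 = 5506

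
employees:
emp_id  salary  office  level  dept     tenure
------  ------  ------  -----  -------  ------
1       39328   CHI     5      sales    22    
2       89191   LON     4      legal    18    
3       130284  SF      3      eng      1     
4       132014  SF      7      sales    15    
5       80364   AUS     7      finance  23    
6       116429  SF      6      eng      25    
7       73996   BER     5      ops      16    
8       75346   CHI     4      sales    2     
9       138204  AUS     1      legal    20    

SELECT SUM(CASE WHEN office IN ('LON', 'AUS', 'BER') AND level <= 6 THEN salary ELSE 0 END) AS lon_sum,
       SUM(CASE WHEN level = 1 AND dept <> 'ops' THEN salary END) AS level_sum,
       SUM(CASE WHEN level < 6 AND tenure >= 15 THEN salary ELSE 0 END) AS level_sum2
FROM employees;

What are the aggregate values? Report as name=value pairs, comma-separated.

[lon_sum: office IN ('LON', 'AUS', 'BER') AND level <= 6]
emp_id=1: ✗
emp_id=2: ✓ → 89191
emp_id=3: ✗
emp_id=4: ✗
emp_id=5: ✗
emp_id=6: ✗
emp_id=7: ✓ → 73996
emp_id=8: ✗
emp_id=9: ✓ → 138204
lon_sum = 89191 + 73996 + 138204 = 301391
—
[level_sum: level = 1 AND dept <> 'ops']
emp_id=1: ✗
emp_id=2: ✗
emp_id=3: ✗
emp_id=4: ✗
emp_id=5: ✗
emp_id=6: ✗
emp_id=7: ✗
emp_id=8: ✗
emp_id=9: ✓ → 138204
level_sum = 138204
—
[level_sum2: level < 6 AND tenure >= 15]
emp_id=1: ✓ → 39328
emp_id=2: ✓ → 89191
emp_id=3: ✗
emp_id=4: ✗
emp_id=5: ✗
emp_id=6: ✗
emp_id=7: ✓ → 73996
emp_id=8: ✗
emp_id=9: ✓ → 138204
level_sum2 = 39328 + 89191 + 73996 + 138204 = 340719

lon_sum=301391, level_sum=138204, level_sum2=340719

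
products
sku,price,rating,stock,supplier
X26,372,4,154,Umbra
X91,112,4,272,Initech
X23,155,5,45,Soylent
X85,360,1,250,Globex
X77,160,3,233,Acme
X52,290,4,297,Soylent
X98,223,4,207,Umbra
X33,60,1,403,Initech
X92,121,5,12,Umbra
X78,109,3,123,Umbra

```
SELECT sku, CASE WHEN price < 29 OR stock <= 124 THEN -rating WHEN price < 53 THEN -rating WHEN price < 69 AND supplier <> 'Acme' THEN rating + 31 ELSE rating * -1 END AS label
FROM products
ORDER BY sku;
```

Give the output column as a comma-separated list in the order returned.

sku=X23: price < 29 OR stock <= 124 → -5
sku=X26: ELSE → -4
sku=X33: price < 69 AND supplier <> 'Acme' → 32
sku=X52: ELSE → -4
sku=X77: ELSE → -3
sku=X78: price < 29 OR stock <= 124 → -3
sku=X85: ELSE → -1
sku=X91: ELSE → -4
sku=X92: price < 29 OR stock <= 124 → -5
sku=X98: ELSE → -4

-5, -4, 32, -4, -3, -3, -1, -4, -5, -4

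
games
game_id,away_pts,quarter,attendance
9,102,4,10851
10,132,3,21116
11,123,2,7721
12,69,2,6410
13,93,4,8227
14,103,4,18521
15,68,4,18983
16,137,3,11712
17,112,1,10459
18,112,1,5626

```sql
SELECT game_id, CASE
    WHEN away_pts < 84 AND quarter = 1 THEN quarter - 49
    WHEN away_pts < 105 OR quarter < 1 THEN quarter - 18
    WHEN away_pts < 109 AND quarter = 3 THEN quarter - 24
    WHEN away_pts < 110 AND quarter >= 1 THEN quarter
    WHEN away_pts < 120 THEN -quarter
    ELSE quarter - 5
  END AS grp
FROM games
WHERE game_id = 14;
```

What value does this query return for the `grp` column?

game_id = 14: away_pts=103, quarter=4, attendance=18521.
away_pts < 84 AND quarter = 1 → false
away_pts < 105 OR quarter < 1 → true → -14

-14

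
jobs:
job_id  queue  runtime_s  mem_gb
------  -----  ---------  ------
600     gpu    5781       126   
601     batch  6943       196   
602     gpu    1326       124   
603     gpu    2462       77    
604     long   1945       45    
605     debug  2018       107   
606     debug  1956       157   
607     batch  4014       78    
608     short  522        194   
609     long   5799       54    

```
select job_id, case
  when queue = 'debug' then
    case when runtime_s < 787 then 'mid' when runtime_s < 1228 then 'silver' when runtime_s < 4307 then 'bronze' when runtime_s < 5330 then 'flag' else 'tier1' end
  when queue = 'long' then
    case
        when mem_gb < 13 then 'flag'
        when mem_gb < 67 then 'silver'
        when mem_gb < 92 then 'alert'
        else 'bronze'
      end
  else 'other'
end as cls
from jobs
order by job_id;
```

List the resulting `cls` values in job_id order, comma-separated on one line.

other, other, other, other, silver, bronze, bronze, other, other, silver

job_id=600: queue='gpu' → outer ELSE → other
job_id=601: queue='batch' → outer ELSE → other
job_id=602: queue='gpu' → outer ELSE → other
job_id=603: queue='gpu' → outer ELSE → other
job_id=604: queue='long' → inner[mem_gb < 67] → silver
job_id=605: queue='debug' → inner[runtime_s < 4307] → bronze
job_id=606: queue='debug' → inner[runtime_s < 4307] → bronze
job_id=607: queue='batch' → outer ELSE → other
job_id=608: queue='short' → outer ELSE → other
job_id=609: queue='long' → inner[mem_gb < 67] → silver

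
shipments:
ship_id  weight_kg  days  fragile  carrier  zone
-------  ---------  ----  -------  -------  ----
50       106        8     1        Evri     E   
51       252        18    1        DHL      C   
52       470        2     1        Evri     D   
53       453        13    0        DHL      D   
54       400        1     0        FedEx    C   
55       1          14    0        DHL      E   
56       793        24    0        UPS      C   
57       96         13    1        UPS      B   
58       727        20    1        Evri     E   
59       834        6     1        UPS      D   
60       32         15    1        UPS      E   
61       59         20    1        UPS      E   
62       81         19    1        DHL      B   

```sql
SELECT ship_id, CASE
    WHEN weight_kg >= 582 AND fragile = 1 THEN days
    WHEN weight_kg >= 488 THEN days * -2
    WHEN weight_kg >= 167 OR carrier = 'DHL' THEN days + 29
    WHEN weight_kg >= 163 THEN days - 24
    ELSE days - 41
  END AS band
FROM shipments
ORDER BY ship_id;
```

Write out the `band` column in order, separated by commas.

ship_id=50: ELSE → -33
ship_id=51: weight_kg >= 167 OR carrier = 'DHL' → 47
ship_id=52: weight_kg >= 167 OR carrier = 'DHL' → 31
ship_id=53: weight_kg >= 167 OR carrier = 'DHL' → 42
ship_id=54: weight_kg >= 167 OR carrier = 'DHL' → 30
ship_id=55: weight_kg >= 167 OR carrier = 'DHL' → 43
ship_id=56: weight_kg >= 488 → -48
ship_id=57: ELSE → -28
ship_id=58: weight_kg >= 582 AND fragile = 1 → 20
ship_id=59: weight_kg >= 582 AND fragile = 1 → 6
ship_id=60: ELSE → -26
ship_id=61: ELSE → -21
ship_id=62: weight_kg >= 167 OR carrier = 'DHL' → 48

-33, 47, 31, 42, 30, 43, -48, -28, 20, 6, -26, -21, 48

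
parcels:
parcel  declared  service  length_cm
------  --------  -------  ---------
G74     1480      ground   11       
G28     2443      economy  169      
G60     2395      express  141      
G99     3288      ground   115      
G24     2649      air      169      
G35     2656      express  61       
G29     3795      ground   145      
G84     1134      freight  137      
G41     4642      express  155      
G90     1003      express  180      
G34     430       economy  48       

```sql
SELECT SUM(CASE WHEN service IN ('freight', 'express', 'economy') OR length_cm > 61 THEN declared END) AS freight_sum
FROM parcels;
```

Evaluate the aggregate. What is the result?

24435

parcel=G74: ✗
parcel=G28: ✓ → 2443
parcel=G60: ✓ → 2395
parcel=G99: ✓ → 3288
parcel=G24: ✓ → 2649
parcel=G35: ✓ → 2656
parcel=G29: ✓ → 3795
parcel=G84: ✓ → 1134
parcel=G41: ✓ → 4642
parcel=G90: ✓ → 1003
parcel=G34: ✓ → 430
freight_sum = 2443 + 2395 + 3288 + 2649 + 2656 + 3795 + 1134 + 4642 + 1003 + 430 = 24435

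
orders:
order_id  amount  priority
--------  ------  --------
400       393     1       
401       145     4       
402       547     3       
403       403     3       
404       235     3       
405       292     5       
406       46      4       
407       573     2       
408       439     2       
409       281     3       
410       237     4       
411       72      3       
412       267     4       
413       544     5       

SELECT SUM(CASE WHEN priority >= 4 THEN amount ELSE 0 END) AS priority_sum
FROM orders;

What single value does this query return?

1531

order_id=400: ✗
order_id=401: ✓ → 145
order_id=402: ✗
order_id=403: ✗
order_id=404: ✗
order_id=405: ✓ → 292
order_id=406: ✓ → 46
order_id=407: ✗
order_id=408: ✗
order_id=409: ✗
order_id=410: ✓ → 237
order_id=411: ✗
order_id=412: ✓ → 267
order_id=413: ✓ → 544
priority_sum = 145 + 292 + 46 + 237 + 267 + 544 = 1531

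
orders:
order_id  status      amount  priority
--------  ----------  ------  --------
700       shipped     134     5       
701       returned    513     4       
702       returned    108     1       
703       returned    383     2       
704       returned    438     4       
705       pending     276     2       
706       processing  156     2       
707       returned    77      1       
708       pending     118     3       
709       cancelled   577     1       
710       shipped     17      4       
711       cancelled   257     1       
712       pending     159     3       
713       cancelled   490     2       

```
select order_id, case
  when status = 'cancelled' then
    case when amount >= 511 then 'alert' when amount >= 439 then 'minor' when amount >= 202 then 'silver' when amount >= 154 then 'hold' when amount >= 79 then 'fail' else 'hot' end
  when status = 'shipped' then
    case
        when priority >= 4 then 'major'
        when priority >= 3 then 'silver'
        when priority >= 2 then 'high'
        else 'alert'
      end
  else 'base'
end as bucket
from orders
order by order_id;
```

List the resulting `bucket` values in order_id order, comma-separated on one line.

major, base, base, base, base, base, base, base, base, alert, major, silver, base, minor

order_id=700: status='shipped' → inner[priority >= 4] → major
order_id=701: status='returned' → outer ELSE → base
order_id=702: status='returned' → outer ELSE → base
order_id=703: status='returned' → outer ELSE → base
order_id=704: status='returned' → outer ELSE → base
order_id=705: status='pending' → outer ELSE → base
order_id=706: status='processing' → outer ELSE → base
order_id=707: status='returned' → outer ELSE → base
order_id=708: status='pending' → outer ELSE → base
order_id=709: status='cancelled' → inner[amount >= 511] → alert
order_id=710: status='shipped' → inner[priority >= 4] → major
order_id=711: status='cancelled' → inner[amount >= 202] → silver
order_id=712: status='pending' → outer ELSE → base
order_id=713: status='cancelled' → inner[amount >= 439] → minor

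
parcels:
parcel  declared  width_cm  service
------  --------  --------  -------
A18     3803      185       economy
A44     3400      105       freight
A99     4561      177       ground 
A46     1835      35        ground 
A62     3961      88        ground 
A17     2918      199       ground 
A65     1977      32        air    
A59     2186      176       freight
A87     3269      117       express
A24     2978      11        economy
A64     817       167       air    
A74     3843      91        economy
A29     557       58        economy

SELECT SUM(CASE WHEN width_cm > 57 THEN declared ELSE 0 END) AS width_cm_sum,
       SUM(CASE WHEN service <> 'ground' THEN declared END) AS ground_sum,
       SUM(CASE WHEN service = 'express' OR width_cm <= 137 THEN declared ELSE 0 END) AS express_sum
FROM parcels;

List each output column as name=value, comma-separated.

width_cm_sum=29315, ground_sum=22830, express_sum=21820

[width_cm_sum: width_cm > 57]
parcel=A18: ✓ → 3803
parcel=A44: ✓ → 3400
parcel=A99: ✓ → 4561
parcel=A46: ✗
parcel=A62: ✓ → 3961
parcel=A17: ✓ → 2918
parcel=A65: ✗
parcel=A59: ✓ → 2186
parcel=A87: ✓ → 3269
parcel=A24: ✗
parcel=A64: ✓ → 817
parcel=A74: ✓ → 3843
parcel=A29: ✓ → 557
width_cm_sum = 3803 + 3400 + 4561 + 3961 + 2918 + 2186 + 3269 + 817 + 3843 + 557 = 29315
—
[ground_sum: service <> 'ground']
parcel=A18: ✓ → 3803
parcel=A44: ✓ → 3400
parcel=A99: ✗
parcel=A46: ✗
parcel=A62: ✗
parcel=A17: ✗
parcel=A65: ✓ → 1977
parcel=A59: ✓ → 2186
parcel=A87: ✓ → 3269
parcel=A24: ✓ → 2978
parcel=A64: ✓ → 817
parcel=A74: ✓ → 3843
parcel=A29: ✓ → 557
ground_sum = 3803 + 3400 + 1977 + 2186 + 3269 + 2978 + 817 + 3843 + 557 = 22830
—
[express_sum: service = 'express' OR width_cm <= 137]
parcel=A18: ✗
parcel=A44: ✓ → 3400
parcel=A99: ✗
parcel=A46: ✓ → 1835
parcel=A62: ✓ → 3961
parcel=A17: ✗
parcel=A65: ✓ → 1977
parcel=A59: ✗
parcel=A87: ✓ → 3269
parcel=A24: ✓ → 2978
parcel=A64: ✗
parcel=A74: ✓ → 3843
parcel=A29: ✓ → 557
express_sum = 3400 + 1835 + 3961 + 1977 + 3269 + 2978 + 3843 + 557 = 21820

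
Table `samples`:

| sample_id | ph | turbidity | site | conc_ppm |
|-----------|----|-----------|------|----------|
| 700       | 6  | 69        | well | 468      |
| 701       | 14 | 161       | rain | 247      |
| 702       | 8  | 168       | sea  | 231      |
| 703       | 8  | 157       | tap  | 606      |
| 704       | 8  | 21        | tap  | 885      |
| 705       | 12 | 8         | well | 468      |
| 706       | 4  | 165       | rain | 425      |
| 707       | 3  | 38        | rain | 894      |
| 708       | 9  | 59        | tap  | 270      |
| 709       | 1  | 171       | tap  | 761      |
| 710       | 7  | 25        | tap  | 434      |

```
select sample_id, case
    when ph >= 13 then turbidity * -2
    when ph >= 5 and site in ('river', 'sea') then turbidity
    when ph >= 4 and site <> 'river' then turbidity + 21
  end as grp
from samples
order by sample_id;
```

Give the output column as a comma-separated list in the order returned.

sample_id=700: ph >= 4 and site <> 'river' → 90
sample_id=701: ph >= 13 → -322
sample_id=702: ph >= 5 and site in ('river', 'sea') → 168
sample_id=703: ph >= 4 and site <> 'river' → 178
sample_id=704: ph >= 4 and site <> 'river' → 42
sample_id=705: ph >= 4 and site <> 'river' → 29
sample_id=706: ph >= 4 and site <> 'river' → 186
sample_id=707: (no match → NULL) → NULL
sample_id=708: ph >= 4 and site <> 'river' → 80
sample_id=709: (no match → NULL) → NULL
sample_id=710: ph >= 4 and site <> 'river' → 46

90, -322, 168, 178, 42, 29, 186, NULL, 80, NULL, 46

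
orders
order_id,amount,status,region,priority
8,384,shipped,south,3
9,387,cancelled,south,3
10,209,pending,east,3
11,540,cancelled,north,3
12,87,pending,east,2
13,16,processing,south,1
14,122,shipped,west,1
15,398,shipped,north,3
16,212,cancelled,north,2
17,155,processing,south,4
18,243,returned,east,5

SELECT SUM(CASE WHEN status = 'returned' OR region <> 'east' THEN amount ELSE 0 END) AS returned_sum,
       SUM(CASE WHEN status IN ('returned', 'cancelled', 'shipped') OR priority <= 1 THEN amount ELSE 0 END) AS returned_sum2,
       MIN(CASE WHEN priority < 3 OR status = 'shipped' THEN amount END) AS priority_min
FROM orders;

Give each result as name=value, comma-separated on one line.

[returned_sum: status = 'returned' OR region <> 'east']
order_id=8: ✓ → 384
order_id=9: ✓ → 387
order_id=10: ✗
order_id=11: ✓ → 540
order_id=12: ✗
order_id=13: ✓ → 16
order_id=14: ✓ → 122
order_id=15: ✓ → 398
order_id=16: ✓ → 212
order_id=17: ✓ → 155
order_id=18: ✓ → 243
returned_sum = 384 + 387 + 540 + 16 + 122 + 398 + 212 + 155 + 243 = 2457
—
[returned_sum2: status IN ('returned', 'cancelled', 'shipped') OR priority <= 1]
order_id=8: ✓ → 384
order_id=9: ✓ → 387
order_id=10: ✗
order_id=11: ✓ → 540
order_id=12: ✗
order_id=13: ✓ → 16
order_id=14: ✓ → 122
order_id=15: ✓ → 398
order_id=16: ✓ → 212
order_id=17: ✗
order_id=18: ✓ → 243
returned_sum2 = 384 + 387 + 540 + 16 + 122 + 398 + 212 + 243 = 2302
—
[priority_min: priority < 3 OR status = 'shipped']
order_id=8: ✓ → 384
order_id=9: ✗
order_id=10: ✗
order_id=11: ✗
order_id=12: ✓ → 87
order_id=13: ✓ → 16
order_id=14: ✓ → 122
order_id=15: ✓ → 398
order_id=16: ✓ → 212
order_id=17: ✗
order_id=18: ✗
priority_min = MIN(384, 87, 16, 122, 398, 212) = 16

returned_sum=2457, returned_sum2=2302, priority_min=16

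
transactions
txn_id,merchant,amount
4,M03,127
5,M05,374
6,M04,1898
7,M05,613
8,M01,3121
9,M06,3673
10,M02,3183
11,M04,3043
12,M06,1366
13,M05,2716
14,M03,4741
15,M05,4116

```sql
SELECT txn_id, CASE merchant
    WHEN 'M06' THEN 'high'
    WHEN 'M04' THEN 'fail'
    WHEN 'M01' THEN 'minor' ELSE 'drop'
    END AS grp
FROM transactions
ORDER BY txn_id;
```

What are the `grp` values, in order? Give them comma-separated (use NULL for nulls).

txn_id=4: ELSE → drop
txn_id=5: ELSE → drop
txn_id=6: merchant='M04' → fail
txn_id=7: ELSE → drop
txn_id=8: merchant='M01' → minor
txn_id=9: merchant='M06' → high
txn_id=10: ELSE → drop
txn_id=11: merchant='M04' → fail
txn_id=12: merchant='M06' → high
txn_id=13: ELSE → drop
txn_id=14: ELSE → drop
txn_id=15: ELSE → drop

drop, drop, fail, drop, minor, high, drop, fail, high, drop, drop, drop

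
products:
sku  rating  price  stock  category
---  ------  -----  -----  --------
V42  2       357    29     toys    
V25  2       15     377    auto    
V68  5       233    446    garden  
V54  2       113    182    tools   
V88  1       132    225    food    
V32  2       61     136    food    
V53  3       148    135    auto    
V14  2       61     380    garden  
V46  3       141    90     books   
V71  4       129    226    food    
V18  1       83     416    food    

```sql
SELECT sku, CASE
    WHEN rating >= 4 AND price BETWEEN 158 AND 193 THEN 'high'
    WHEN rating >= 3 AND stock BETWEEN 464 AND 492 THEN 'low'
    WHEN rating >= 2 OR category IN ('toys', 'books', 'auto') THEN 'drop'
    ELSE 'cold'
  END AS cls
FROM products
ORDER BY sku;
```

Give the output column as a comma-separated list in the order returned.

sku=V14: rating >= 2 OR category IN ('toys', 'books', 'auto') → drop
sku=V18: ELSE → cold
sku=V25: rating >= 2 OR category IN ('toys', 'books', 'auto') → drop
sku=V32: rating >= 2 OR category IN ('toys', 'books', 'auto') → drop
sku=V42: rating >= 2 OR category IN ('toys', 'books', 'auto') → drop
sku=V46: rating >= 2 OR category IN ('toys', 'books', 'auto') → drop
sku=V53: rating >= 2 OR category IN ('toys', 'books', 'auto') → drop
sku=V54: rating >= 2 OR category IN ('toys', 'books', 'auto') → drop
sku=V68: rating >= 2 OR category IN ('toys', 'books', 'auto') → drop
sku=V71: rating >= 2 OR category IN ('toys', 'books', 'auto') → drop
sku=V88: ELSE → cold

drop, cold, drop, drop, drop, drop, drop, drop, drop, drop, cold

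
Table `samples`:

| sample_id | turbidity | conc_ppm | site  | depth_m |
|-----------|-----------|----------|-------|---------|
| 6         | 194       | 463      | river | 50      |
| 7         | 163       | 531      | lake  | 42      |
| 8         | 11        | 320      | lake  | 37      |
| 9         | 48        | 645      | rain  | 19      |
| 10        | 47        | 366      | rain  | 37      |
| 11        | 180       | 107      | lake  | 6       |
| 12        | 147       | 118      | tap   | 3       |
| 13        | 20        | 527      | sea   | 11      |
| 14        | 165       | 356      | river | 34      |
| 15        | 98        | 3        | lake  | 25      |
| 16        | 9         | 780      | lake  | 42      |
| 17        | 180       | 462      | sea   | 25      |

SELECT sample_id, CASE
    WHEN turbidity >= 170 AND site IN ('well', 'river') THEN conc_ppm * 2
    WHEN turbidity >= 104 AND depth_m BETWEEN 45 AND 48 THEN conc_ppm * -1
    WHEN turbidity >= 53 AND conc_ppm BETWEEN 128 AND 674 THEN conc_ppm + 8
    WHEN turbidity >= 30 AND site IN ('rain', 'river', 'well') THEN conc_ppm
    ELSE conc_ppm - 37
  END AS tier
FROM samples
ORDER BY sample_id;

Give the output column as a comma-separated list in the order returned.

sample_id=6: turbidity >= 170 AND site IN ('well', 'river') → 926
sample_id=7: turbidity >= 53 AND conc_ppm BETWEEN 128 AND 674 → 539
sample_id=8: ELSE → 283
sample_id=9: turbidity >= 30 AND site IN ('rain', 'river', 'well') → 645
sample_id=10: turbidity >= 30 AND site IN ('rain', 'river', 'well') → 366
sample_id=11: ELSE → 70
sample_id=12: ELSE → 81
sample_id=13: ELSE → 490
sample_id=14: turbidity >= 53 AND conc_ppm BETWEEN 128 AND 674 → 364
sample_id=15: ELSE → -34
sample_id=16: ELSE → 743
sample_id=17: turbidity >= 53 AND conc_ppm BETWEEN 128 AND 674 → 470

926, 539, 283, 645, 366, 70, 81, 490, 364, -34, 743, 470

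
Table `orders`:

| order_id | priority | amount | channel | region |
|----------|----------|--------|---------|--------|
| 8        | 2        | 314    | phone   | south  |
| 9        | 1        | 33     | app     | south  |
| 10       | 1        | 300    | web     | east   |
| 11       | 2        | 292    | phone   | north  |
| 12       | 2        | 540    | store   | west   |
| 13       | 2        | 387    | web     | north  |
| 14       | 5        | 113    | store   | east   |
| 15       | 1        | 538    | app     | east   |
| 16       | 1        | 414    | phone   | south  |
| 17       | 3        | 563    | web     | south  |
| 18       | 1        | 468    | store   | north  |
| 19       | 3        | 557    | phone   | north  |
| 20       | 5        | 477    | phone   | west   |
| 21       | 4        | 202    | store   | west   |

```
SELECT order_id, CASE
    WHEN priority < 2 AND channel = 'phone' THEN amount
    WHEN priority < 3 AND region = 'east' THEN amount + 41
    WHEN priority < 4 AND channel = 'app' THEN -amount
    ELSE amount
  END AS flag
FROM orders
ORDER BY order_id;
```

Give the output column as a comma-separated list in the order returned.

314, -33, 341, 292, 540, 387, 113, 579, 414, 563, 468, 557, 477, 202

order_id=8: ELSE → 314
order_id=9: priority < 4 AND channel = 'app' → -33
order_id=10: priority < 3 AND region = 'east' → 341
order_id=11: ELSE → 292
order_id=12: ELSE → 540
order_id=13: ELSE → 387
order_id=14: ELSE → 113
order_id=15: priority < 3 AND region = 'east' → 579
order_id=16: priority < 2 AND channel = 'phone' → 414
order_id=17: ELSE → 563
order_id=18: ELSE → 468
order_id=19: ELSE → 557
order_id=20: ELSE → 477
order_id=21: ELSE → 202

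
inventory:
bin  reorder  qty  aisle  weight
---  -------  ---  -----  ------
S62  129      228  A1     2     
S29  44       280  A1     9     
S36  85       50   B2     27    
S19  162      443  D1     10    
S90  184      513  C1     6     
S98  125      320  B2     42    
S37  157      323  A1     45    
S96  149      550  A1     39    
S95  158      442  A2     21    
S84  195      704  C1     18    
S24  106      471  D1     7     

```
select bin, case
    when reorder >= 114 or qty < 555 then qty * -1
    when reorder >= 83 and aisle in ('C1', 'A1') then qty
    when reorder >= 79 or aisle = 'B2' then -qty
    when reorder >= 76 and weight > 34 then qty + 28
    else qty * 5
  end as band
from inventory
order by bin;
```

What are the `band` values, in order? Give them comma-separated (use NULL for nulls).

-443, -471, -280, -50, -323, -228, -704, -513, -442, -550, -320

bin=S19: reorder >= 114 or qty < 555 → -443
bin=S24: reorder >= 114 or qty < 555 → -471
bin=S29: reorder >= 114 or qty < 555 → -280
bin=S36: reorder >= 114 or qty < 555 → -50
bin=S37: reorder >= 114 or qty < 555 → -323
bin=S62: reorder >= 114 or qty < 555 → -228
bin=S84: reorder >= 114 or qty < 555 → -704
bin=S90: reorder >= 114 or qty < 555 → -513
bin=S95: reorder >= 114 or qty < 555 → -442
bin=S96: reorder >= 114 or qty < 555 → -550
bin=S98: reorder >= 114 or qty < 555 → -320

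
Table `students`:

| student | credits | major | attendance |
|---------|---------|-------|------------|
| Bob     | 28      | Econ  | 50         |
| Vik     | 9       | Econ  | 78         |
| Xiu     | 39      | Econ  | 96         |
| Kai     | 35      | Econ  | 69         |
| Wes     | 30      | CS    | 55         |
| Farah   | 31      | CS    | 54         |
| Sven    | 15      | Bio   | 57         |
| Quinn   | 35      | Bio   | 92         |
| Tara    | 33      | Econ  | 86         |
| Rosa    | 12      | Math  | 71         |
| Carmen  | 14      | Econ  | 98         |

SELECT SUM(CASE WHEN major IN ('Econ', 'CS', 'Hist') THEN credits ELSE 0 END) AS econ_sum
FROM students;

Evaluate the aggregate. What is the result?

student=Bob: ✓ → 28
student=Vik: ✓ → 9
student=Xiu: ✓ → 39
student=Kai: ✓ → 35
student=Wes: ✓ → 30
student=Farah: ✓ → 31
student=Sven: ✗
student=Quinn: ✗
student=Tara: ✓ → 33
student=Rosa: ✗
student=Carmen: ✓ → 14
econ_sum = 28 + 9 + 39 + 35 + 30 + 31 + 33 + 14 = 219

219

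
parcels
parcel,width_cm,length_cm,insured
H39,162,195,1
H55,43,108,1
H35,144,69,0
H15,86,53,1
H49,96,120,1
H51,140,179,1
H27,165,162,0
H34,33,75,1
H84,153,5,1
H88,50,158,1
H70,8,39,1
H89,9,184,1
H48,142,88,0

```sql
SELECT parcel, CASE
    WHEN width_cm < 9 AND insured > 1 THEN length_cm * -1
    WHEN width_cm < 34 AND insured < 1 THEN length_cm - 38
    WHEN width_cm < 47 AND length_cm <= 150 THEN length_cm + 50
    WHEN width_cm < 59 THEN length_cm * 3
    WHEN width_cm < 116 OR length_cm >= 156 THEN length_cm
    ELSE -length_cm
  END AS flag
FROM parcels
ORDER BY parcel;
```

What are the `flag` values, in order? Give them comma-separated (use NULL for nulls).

parcel=H15: width_cm < 116 OR length_cm >= 156 → 53
parcel=H27: width_cm < 116 OR length_cm >= 156 → 162
parcel=H34: width_cm < 47 AND length_cm <= 150 → 125
parcel=H35: ELSE → -69
parcel=H39: width_cm < 116 OR length_cm >= 156 → 195
parcel=H48: ELSE → -88
parcel=H49: width_cm < 116 OR length_cm >= 156 → 120
parcel=H51: width_cm < 116 OR length_cm >= 156 → 179
parcel=H55: width_cm < 47 AND length_cm <= 150 → 158
parcel=H70: width_cm < 47 AND length_cm <= 150 → 89
parcel=H84: ELSE → -5
parcel=H88: width_cm < 59 → 474
parcel=H89: width_cm < 59 → 552

53, 162, 125, -69, 195, -88, 120, 179, 158, 89, -5, 474, 552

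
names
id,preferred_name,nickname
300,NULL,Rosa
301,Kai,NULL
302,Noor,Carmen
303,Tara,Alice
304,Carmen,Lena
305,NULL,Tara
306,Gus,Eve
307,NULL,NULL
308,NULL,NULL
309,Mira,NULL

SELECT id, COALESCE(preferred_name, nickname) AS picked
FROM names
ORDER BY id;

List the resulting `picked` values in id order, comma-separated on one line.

id=300: preferred_name=NULL, nickname=Rosa → Rosa
id=301: preferred_name=Kai → Kai
id=302: preferred_name=Noor → Noor
id=303: preferred_name=Tara → Tara
id=304: preferred_name=Carmen → Carmen
id=305: preferred_name=NULL, nickname=Tara → Tara
id=306: preferred_name=Gus → Gus
id=307: preferred_name=NULL, nickname=NULL (all NULL) → NULL
id=308: preferred_name=NULL, nickname=NULL (all NULL) → NULL
id=309: preferred_name=Mira → Mira

Rosa, Kai, Noor, Tara, Carmen, Tara, Gus, NULL, NULL, Mira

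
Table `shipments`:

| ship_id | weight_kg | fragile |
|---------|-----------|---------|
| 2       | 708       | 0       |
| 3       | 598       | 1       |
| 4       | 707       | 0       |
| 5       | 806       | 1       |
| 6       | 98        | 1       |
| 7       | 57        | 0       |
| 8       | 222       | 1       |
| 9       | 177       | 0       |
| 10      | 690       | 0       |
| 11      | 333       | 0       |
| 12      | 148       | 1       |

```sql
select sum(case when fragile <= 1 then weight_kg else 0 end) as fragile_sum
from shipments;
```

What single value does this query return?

ship_id=2: ✓ → 708
ship_id=3: ✓ → 598
ship_id=4: ✓ → 707
ship_id=5: ✓ → 806
ship_id=6: ✓ → 98
ship_id=7: ✓ → 57
ship_id=8: ✓ → 222
ship_id=9: ✓ → 177
ship_id=10: ✓ → 690
ship_id=11: ✓ → 333
ship_id=12: ✓ → 148
fragile_sum = 708 + 598 + 707 + 806 + 98 + 57 + 222 + 177 + 690 + 333 + 148 = 4544

4544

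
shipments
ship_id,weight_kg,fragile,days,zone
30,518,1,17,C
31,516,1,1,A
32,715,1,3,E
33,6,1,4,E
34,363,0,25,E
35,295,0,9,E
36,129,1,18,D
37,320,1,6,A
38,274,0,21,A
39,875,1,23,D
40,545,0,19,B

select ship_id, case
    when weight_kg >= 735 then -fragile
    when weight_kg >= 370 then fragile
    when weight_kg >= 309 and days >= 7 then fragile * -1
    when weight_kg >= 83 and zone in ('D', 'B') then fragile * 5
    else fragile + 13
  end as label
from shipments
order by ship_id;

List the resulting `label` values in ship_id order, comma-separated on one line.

1, 1, 1, 14, 0, 13, 5, 14, 13, -1, 0

ship_id=30: weight_kg >= 370 → 1
ship_id=31: weight_kg >= 370 → 1
ship_id=32: weight_kg >= 370 → 1
ship_id=33: ELSE → 14
ship_id=34: weight_kg >= 309 and days >= 7 → 0
ship_id=35: ELSE → 13
ship_id=36: weight_kg >= 83 and zone in ('D', 'B') → 5
ship_id=37: ELSE → 14
ship_id=38: ELSE → 13
ship_id=39: weight_kg >= 735 → -1
ship_id=40: weight_kg >= 370 → 0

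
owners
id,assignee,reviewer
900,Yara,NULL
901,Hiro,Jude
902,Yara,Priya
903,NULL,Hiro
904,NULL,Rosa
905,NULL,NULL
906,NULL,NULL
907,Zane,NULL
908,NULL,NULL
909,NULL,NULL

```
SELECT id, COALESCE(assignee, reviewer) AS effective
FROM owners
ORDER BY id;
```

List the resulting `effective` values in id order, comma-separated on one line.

id=900: assignee=Yara → Yara
id=901: assignee=Hiro → Hiro
id=902: assignee=Yara → Yara
id=903: assignee=NULL, reviewer=Hiro → Hiro
id=904: assignee=NULL, reviewer=Rosa → Rosa
id=905: assignee=NULL, reviewer=NULL (all NULL) → NULL
id=906: assignee=NULL, reviewer=NULL (all NULL) → NULL
id=907: assignee=Zane → Zane
id=908: assignee=NULL, reviewer=NULL (all NULL) → NULL
id=909: assignee=NULL, reviewer=NULL (all NULL) → NULL

Yara, Hiro, Yara, Hiro, Rosa, NULL, NULL, Zane, NULL, NULL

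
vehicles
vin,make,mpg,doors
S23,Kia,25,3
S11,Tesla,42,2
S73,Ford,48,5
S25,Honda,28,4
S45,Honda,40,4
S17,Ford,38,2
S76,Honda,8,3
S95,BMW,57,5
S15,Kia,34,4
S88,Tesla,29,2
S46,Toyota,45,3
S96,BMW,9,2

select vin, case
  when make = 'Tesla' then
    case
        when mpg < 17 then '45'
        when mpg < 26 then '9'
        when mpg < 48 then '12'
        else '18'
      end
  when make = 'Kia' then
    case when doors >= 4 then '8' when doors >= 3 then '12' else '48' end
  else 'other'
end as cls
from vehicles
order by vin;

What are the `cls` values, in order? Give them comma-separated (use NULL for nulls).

12, 8, other, 12, other, other, other, other, other, 12, other, other

vin=S11: make='Tesla' → inner[mpg < 48] → 12
vin=S15: make='Kia' → inner[doors >= 4] → 8
vin=S17: make='Ford' → outer ELSE → other
vin=S23: make='Kia' → inner[doors >= 3] → 12
vin=S25: make='Honda' → outer ELSE → other
vin=S45: make='Honda' → outer ELSE → other
vin=S46: make='Toyota' → outer ELSE → other
vin=S73: make='Ford' → outer ELSE → other
vin=S76: make='Honda' → outer ELSE → other
vin=S88: make='Tesla' → inner[mpg < 48] → 12
vin=S95: make='BMW' → outer ELSE → other
vin=S96: make='BMW' → outer ELSE → other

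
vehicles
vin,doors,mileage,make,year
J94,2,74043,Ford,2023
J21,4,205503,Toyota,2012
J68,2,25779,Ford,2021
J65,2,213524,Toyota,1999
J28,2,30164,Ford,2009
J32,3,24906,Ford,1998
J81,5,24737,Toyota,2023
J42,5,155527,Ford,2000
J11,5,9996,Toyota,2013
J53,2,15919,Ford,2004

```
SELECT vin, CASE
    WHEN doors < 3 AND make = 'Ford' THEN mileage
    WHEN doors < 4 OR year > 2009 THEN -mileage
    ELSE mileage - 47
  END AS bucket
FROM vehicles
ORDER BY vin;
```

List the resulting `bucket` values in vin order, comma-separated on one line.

-9996, -205503, 30164, -24906, 155480, 15919, -213524, 25779, -24737, 74043

vin=J11: doors < 4 OR year > 2009 → -9996
vin=J21: doors < 4 OR year > 2009 → -205503
vin=J28: doors < 3 AND make = 'Ford' → 30164
vin=J32: doors < 4 OR year > 2009 → -24906
vin=J42: ELSE → 155480
vin=J53: doors < 3 AND make = 'Ford' → 15919
vin=J65: doors < 4 OR year > 2009 → -213524
vin=J68: doors < 3 AND make = 'Ford' → 25779
vin=J81: doors < 4 OR year > 2009 → -24737
vin=J94: doors < 3 AND make = 'Ford' → 74043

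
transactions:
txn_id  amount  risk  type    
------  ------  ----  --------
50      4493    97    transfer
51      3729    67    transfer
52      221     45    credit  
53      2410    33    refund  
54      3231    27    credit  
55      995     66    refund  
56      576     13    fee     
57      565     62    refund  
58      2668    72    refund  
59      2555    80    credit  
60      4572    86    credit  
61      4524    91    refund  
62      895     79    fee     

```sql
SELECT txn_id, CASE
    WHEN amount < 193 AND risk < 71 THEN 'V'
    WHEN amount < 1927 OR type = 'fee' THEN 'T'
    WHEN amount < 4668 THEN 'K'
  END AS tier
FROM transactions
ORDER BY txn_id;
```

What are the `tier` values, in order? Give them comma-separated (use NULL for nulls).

txn_id=50: amount < 4668 → K
txn_id=51: amount < 4668 → K
txn_id=52: amount < 1927 OR type = 'fee' → T
txn_id=53: amount < 4668 → K
txn_id=54: amount < 4668 → K
txn_id=55: amount < 1927 OR type = 'fee' → T
txn_id=56: amount < 1927 OR type = 'fee' → T
txn_id=57: amount < 1927 OR type = 'fee' → T
txn_id=58: amount < 4668 → K
txn_id=59: amount < 4668 → K
txn_id=60: amount < 4668 → K
txn_id=61: amount < 4668 → K
txn_id=62: amount < 1927 OR type = 'fee' → T

K, K, T, K, K, T, T, T, K, K, K, K, T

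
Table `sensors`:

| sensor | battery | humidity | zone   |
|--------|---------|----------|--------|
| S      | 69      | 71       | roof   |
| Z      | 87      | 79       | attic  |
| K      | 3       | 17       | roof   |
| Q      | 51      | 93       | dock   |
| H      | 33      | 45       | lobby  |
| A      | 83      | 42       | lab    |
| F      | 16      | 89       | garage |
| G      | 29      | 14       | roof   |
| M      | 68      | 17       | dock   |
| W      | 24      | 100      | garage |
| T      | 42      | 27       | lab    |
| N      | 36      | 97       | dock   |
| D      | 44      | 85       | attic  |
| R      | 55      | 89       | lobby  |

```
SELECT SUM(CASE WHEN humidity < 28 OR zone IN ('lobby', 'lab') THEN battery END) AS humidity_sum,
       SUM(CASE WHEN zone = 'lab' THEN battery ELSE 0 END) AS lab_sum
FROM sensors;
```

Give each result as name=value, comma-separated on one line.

humidity_sum=313, lab_sum=125

[humidity_sum: humidity < 28 OR zone IN ('lobby', 'lab')]
sensor=S: ✗
sensor=Z: ✗
sensor=K: ✓ → 3
sensor=Q: ✗
sensor=H: ✓ → 33
sensor=A: ✓ → 83
sensor=F: ✗
sensor=G: ✓ → 29
sensor=M: ✓ → 68
sensor=W: ✗
sensor=T: ✓ → 42
sensor=N: ✗
sensor=D: ✗
sensor=R: ✓ → 55
humidity_sum = 3 + 33 + 83 + 29 + 68 + 42 + 55 = 313
—
[lab_sum: zone = 'lab']
sensor=S: ✗
sensor=Z: ✗
sensor=K: ✗
sensor=Q: ✗
sensor=H: ✗
sensor=A: ✓ → 83
sensor=F: ✗
sensor=G: ✗
sensor=M: ✗
sensor=W: ✗
sensor=T: ✓ → 42
sensor=N: ✗
sensor=D: ✗
sensor=R: ✗
lab_sum = 83 + 42 = 125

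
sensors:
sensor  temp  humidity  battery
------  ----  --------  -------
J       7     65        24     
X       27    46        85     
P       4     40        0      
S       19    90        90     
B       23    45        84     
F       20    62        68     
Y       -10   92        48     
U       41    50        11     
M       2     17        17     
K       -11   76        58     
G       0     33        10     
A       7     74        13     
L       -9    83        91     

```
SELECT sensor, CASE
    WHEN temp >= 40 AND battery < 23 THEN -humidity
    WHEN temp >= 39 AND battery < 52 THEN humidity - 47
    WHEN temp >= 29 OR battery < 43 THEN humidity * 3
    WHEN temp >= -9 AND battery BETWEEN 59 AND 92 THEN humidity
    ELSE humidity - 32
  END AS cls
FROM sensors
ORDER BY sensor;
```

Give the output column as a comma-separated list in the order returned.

222, 45, 62, 99, 195, 44, 83, 51, 120, 90, -50, 46, 60

sensor=A: temp >= 29 OR battery < 43 → 222
sensor=B: temp >= -9 AND battery BETWEEN 59 AND 92 → 45
sensor=F: temp >= -9 AND battery BETWEEN 59 AND 92 → 62
sensor=G: temp >= 29 OR battery < 43 → 99
sensor=J: temp >= 29 OR battery < 43 → 195
sensor=K: ELSE → 44
sensor=L: temp >= -9 AND battery BETWEEN 59 AND 92 → 83
sensor=M: temp >= 29 OR battery < 43 → 51
sensor=P: temp >= 29 OR battery < 43 → 120
sensor=S: temp >= -9 AND battery BETWEEN 59 AND 92 → 90
sensor=U: temp >= 40 AND battery < 23 → -50
sensor=X: temp >= -9 AND battery BETWEEN 59 AND 92 → 46
sensor=Y: ELSE → 60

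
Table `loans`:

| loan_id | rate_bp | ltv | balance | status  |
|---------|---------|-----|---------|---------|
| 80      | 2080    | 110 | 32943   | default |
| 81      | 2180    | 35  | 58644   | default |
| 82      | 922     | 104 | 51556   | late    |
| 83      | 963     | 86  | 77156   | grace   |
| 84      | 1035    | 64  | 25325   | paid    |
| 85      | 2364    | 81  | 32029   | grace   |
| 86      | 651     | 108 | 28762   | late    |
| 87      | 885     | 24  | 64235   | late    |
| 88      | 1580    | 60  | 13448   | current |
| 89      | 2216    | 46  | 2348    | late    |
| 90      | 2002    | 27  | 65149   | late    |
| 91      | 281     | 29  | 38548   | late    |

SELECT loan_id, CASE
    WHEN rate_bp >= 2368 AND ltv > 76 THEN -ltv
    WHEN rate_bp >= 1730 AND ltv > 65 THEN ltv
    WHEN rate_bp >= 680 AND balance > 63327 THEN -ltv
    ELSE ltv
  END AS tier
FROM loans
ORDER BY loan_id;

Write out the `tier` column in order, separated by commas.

loan_id=80: rate_bp >= 1730 AND ltv > 65 → 110
loan_id=81: ELSE → 35
loan_id=82: ELSE → 104
loan_id=83: rate_bp >= 680 AND balance > 63327 → -86
loan_id=84: ELSE → 64
loan_id=85: rate_bp >= 1730 AND ltv > 65 → 81
loan_id=86: ELSE → 108
loan_id=87: rate_bp >= 680 AND balance > 63327 → -24
loan_id=88: ELSE → 60
loan_id=89: ELSE → 46
loan_id=90: rate_bp >= 680 AND balance > 63327 → -27
loan_id=91: ELSE → 29

110, 35, 104, -86, 64, 81, 108, -24, 60, 46, -27, 29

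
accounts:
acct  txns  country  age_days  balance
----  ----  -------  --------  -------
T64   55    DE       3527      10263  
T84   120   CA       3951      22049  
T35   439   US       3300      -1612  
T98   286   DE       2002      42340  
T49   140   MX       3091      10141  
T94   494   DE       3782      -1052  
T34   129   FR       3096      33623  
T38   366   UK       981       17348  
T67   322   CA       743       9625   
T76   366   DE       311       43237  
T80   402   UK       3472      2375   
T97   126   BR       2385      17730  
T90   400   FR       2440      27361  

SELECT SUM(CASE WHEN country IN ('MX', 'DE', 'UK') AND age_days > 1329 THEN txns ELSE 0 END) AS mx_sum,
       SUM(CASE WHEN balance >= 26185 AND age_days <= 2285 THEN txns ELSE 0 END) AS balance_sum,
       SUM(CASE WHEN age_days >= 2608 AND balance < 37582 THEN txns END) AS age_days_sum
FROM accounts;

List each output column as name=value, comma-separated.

[mx_sum: country IN ('MX', 'DE', 'UK') AND age_days > 1329]
acct=T64: ✓ → 55
acct=T84: ✗
acct=T35: ✗
acct=T98: ✓ → 286
acct=T49: ✓ → 140
acct=T94: ✓ → 494
acct=T34: ✗
acct=T38: ✗
acct=T67: ✗
acct=T76: ✗
acct=T80: ✓ → 402
acct=T97: ✗
acct=T90: ✗
mx_sum = 55 + 286 + 140 + 494 + 402 = 1377
—
[balance_sum: balance >= 26185 AND age_days <= 2285]
acct=T64: ✗
acct=T84: ✗
acct=T35: ✗
acct=T98: ✓ → 286
acct=T49: ✗
acct=T94: ✗
acct=T34: ✗
acct=T38: ✗
acct=T67: ✗
acct=T76: ✓ → 366
acct=T80: ✗
acct=T97: ✗
acct=T90: ✗
balance_sum = 286 + 366 = 652
—
[age_days_sum: age_days >= 2608 AND balance < 37582]
acct=T64: ✓ → 55
acct=T84: ✓ → 120
acct=T35: ✓ → 439
acct=T98: ✗
acct=T49: ✓ → 140
acct=T94: ✓ → 494
acct=T34: ✓ → 129
acct=T38: ✗
acct=T67: ✗
acct=T76: ✗
acct=T80: ✓ → 402
acct=T97: ✗
acct=T90: ✗
age_days_sum = 55 + 120 + 439 + 140 + 494 + 129 + 402 = 1779

mx_sum=1377, balance_sum=652, age_days_sum=1779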